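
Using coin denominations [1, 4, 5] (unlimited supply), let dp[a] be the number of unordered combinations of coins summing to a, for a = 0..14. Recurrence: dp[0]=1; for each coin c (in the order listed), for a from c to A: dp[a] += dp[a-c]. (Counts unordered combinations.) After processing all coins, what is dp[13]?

8

after  coin     0     1     2     3     4     5     6     7     8     9    10    11    12    13    14
          1     1     1     1     1     1     1     1     1     1     1     1     1     1     1     1
          4     1     1     1     1     2     2     2     2     3     3     3     3     4     4     4
          5     1     1     1     1     2     3     3     3     4     5     6     6     7     8     9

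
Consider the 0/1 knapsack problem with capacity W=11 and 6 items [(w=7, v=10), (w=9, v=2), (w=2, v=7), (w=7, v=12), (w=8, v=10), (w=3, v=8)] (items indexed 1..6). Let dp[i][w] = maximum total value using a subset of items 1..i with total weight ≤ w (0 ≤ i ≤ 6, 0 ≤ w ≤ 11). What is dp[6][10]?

i\w   0   1   2   3   4   5   6   7   8   9  10  11
  0   0   0   0   0   0   0   0   0   0   0   0   0
  1   0   0   0   0   0   0   0  10  10  10  10  10
  2   0   0   0   0   0   0   0  10  10  10  10  10
  3   0   0   7   7   7   7   7  10  10  17  17  17
  4   0   0   7   7   7   7   7  12  12  19  19  19
  5   0   0   7   7   7   7   7  12  12  19  19  19
  6   0   0   7   8   8  15  15  15  15  19  20  20

20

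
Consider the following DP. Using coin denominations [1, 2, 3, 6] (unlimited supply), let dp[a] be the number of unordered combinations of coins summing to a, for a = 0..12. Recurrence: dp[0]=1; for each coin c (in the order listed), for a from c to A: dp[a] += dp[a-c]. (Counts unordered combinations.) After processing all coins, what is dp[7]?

after  coin     0     1     2     3     4     5     6     7     8     9    10    11    12
          1     1     1     1     1     1     1     1     1     1     1     1     1     1
          2     1     1     2     2     3     3     4     4     5     5     6     6     7
          3     1     1     2     3     4     5     7     8    10    12    14    16    19
          6     1     1     2     3     4     5     8     9    12    15    18    21    27

9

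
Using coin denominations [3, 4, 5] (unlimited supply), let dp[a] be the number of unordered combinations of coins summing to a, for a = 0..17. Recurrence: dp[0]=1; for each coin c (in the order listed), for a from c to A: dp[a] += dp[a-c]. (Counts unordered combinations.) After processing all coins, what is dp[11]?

2

after  coin     0     1     2     3     4     5     6     7     8     9    10    11    12    13    14    15    16    17
          3     1     0     0     1     0     0     1     0     0     1     0     0     1     0     0     1     0     0
          4     1     0     0     1     1     0     1     1     1     1     1     1     2     1     1     2     2     1
          5     1     0     0     1     1     1     1     1     2     2     2     2     3     3     3     4     4     4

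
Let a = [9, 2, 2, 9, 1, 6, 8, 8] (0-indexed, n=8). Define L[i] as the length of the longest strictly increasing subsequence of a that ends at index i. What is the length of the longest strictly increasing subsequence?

3

   i    0    1    2    3    4    5    6    7
a[i]    9    2    2    9    1    6    8    8
L[i]    1    1    1    2    1    2    3    3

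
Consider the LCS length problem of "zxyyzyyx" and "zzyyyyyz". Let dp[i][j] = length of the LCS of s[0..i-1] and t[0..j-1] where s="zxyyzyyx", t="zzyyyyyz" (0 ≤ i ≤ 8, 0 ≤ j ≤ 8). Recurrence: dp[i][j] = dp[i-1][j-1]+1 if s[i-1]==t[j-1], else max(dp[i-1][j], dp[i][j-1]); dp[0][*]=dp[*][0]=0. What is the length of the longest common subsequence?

5

   ''  z  z  y  y  y  y  y  z
''  0  0  0  0  0  0  0  0  0
 z  0  1  1  1  1  1  1  1  1
 x  0  1  1  1  1  1  1  1  1
 y  0  1  1  2  2  2  2  2  2
 y  0  1  1  2  3  3  3  3  3
 z  0  1  2  2  3  3  3  3  4
 y  0  1  2  3  3  4  4  4  4
 y  0  1  2  3  4  4  5  5  5
 x  0  1  2  3  4  4  5  5  5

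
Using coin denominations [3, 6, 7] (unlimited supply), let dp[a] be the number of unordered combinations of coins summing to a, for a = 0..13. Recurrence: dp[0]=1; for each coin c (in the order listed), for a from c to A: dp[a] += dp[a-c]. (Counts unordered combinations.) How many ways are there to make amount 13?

2

after  coin     0     1     2     3     4     5     6     7     8     9    10    11    12    13
          3     1     0     0     1     0     0     1     0     0     1     0     0     1     0
          6     1     0     0     1     0     0     2     0     0     2     0     0     3     0
          7     1     0     0     1     0     0     2     1     0     2     1     0     3     2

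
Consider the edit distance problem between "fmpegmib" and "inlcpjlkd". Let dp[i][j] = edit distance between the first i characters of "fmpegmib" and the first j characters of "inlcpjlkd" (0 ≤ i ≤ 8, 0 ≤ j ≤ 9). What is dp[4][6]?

5

   ''  i  n  l  c  p  j  l  k  d
''  0  1  2  3  4  5  6  7  8  9
 f  1  1  2  3  4  5  6  7  8  9
 m  2  2  2  3  4  5  6  7  8  9
 p  3  3  3  3  4  4  5  6  7  8
 e  4  4  4  4  4  5  5  6  7  8
 g  5  5  5  5  5  5  6  6  7  8
 m  6  6  6  6  6  6  6  7  7  8
 i  7  6  7  7  7  7  7  7  8  8
 b  8  7  7  8  8  8  8  8  8  9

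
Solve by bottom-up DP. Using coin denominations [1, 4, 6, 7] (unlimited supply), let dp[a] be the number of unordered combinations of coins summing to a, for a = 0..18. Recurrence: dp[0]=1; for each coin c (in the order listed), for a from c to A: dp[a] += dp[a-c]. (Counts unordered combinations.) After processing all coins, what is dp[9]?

5

after  coin     0     1     2     3     4     5     6     7     8     9    10    11    12    13    14    15    16    17    18
          1     1     1     1     1     1     1     1     1     1     1     1     1     1     1     1     1     1     1     1
          4     1     1     1     1     2     2     2     2     3     3     3     3     4     4     4     4     5     5     5
          6     1     1     1     1     2     2     3     3     4     4     5     5     7     7     8     8    10    10    12
          7     1     1     1     1     2     2     3     4     5     5     6     7     9    10    12    13    15    16    19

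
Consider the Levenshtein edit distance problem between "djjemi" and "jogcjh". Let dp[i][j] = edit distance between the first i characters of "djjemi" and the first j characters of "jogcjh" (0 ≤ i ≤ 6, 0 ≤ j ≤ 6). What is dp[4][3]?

   ''  j  o  g  c  j  h
''  0  1  2  3  4  5  6
 d  1  1  2  3  4  5  6
 j  2  1  2  3  4  4  5
 j  3  2  2  3  4  4  5
 e  4  3  3  3  4  5  5
 m  5  4  4  4  4  5  6
 i  6  5  5  5  5  5  6

3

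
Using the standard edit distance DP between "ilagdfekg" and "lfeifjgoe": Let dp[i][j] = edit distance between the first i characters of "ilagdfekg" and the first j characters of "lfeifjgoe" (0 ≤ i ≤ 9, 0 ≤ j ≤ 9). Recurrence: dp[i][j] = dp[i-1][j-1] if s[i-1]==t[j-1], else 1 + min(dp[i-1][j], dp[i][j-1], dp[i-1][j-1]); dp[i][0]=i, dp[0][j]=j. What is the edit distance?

   ''  l  f  e  i  f  j  g  o  e
''  0  1  2  3  4  5  6  7  8  9
 i  1  1  2  3  3  4  5  6  7  8
 l  2  1  2  3  4  4  5  6  7  8
 a  3  2  2  3  4  5  5  6  7  8
 g  4  3  3  3  4  5  6  5  6  7
 d  5  4  4  4  4  5  6  6  6  7
 f  6  5  4  5  5  4  5  6  7  7
 e  7  6  5  4  5  5  5  6  7  7
 k  8  7  6  5  5  6  6  6  7  8
 g  9  8  7  6  6  6  7  6  7  8

8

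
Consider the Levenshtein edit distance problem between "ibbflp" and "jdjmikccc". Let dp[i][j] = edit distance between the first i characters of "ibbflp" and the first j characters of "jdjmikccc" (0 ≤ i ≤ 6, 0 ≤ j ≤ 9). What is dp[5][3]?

5

   ''  j  d  j  m  i  k  c  c  c
''  0  1  2  3  4  5  6  7  8  9
 i  1  1  2  3  4  4  5  6  7  8
 b  2  2  2  3  4  5  5  6  7  8
 b  3  3  3  3  4  5  6  6  7  8
 f  4  4  4  4  4  5  6  7  7  8
 l  5  5  5  5  5  5  6  7  8  8
 p  6  6  6  6  6  6  6  7  8  9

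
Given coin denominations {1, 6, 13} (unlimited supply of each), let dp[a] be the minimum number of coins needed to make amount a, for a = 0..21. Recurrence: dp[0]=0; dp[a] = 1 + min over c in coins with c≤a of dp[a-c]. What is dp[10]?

 a  0  1  2  3  4  5  6  7  8  9 10 11 12 13 14 15 16 17 18 19 20 21
dp  0  1  2  3  4  5  1  2  3  4  5  6  2  1  2  3  4  5  3  2  3  4

5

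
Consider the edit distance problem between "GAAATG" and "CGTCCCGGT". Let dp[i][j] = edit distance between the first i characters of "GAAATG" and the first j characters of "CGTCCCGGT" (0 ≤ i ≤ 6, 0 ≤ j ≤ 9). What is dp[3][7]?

6

   ''  C  G  T  C  C  C  G  G  T
''  0  1  2  3  4  5  6  7  8  9
 G  1  1  1  2  3  4  5  6  7  8
 A  2  2  2  2  3  4  5  6  7  8
 A  3  3  3  3  3  4  5  6  7  8
 A  4  4  4  4  4  4  5  6  7  8
 T  5  5  5  4  5  5  5  6  7  7
 G  6  6  5  5  5  6  6  5  6  7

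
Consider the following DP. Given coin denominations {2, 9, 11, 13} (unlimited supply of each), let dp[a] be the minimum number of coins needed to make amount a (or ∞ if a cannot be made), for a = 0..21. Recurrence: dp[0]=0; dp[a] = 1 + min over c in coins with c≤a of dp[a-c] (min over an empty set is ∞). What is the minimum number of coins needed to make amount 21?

 a  0  1  2  3  4  5  6  7  8  9 10 11 12 13 14 15 16 17 18 19 20 21
dp  0  -  1  -  2  -  3  -  4  1  5  1  6  1  7  2  8  3  2  4  2  5
(- denotes ∞ / unreachable)

5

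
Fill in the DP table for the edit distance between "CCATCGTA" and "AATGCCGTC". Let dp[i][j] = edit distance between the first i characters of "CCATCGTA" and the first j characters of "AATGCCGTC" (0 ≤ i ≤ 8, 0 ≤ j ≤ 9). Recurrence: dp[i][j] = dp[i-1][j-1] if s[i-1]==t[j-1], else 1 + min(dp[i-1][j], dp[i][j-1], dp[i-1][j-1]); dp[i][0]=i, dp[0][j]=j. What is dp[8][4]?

5

   ''  A  A  T  G  C  C  G  T  C
''  0  1  2  3  4  5  6  7  8  9
 C  1  1  2  3  4  4  5  6  7  8
 C  2  2  2  3  4  4  4  5  6  7
 A  3  2  2  3  4  5  5  5  6  7
 T  4  3  3  2  3  4  5  6  5  6
 C  5  4  4  3  3  3  4  5  6  5
 G  6  5  5  4  3  4  4  4  5  6
 T  7  6  6  5  4  4  5  5  4  5
 A  8  7  6  6  5  5  5  6  5  5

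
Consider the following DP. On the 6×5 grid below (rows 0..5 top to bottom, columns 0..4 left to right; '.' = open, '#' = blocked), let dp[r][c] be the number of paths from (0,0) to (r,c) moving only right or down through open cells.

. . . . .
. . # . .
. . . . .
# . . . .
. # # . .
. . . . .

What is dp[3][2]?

6

r\c   0   1   2   3   4
  0   1   1   1   1   1
  1   1   2   0   1   2
  2   1   3   3   4   6
  3   0   3   6  10  16
  4   0   0   0  10  26
  5   0   0   0  10  36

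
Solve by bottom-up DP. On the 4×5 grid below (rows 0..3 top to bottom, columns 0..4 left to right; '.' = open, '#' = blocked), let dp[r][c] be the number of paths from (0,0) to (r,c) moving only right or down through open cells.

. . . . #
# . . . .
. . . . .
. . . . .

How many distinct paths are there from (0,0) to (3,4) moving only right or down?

19

r\c   0   1   2   3   4
  0   1   1   1   1   0
  1   0   1   2   3   3
  2   0   1   3   6   9
  3   0   1   4  10  19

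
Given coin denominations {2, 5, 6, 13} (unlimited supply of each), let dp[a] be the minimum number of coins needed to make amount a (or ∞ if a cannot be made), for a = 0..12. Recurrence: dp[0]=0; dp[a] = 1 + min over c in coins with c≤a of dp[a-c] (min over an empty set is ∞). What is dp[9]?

3

 a  0  1  2  3  4  5  6  7  8  9 10 11 12
dp  0  -  1  -  2  1  1  2  2  3  2  2  2
(- denotes ∞ / unreachable)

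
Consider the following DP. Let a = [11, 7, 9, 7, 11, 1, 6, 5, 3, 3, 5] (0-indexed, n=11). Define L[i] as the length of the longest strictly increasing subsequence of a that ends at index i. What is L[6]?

2

   i    0    1    2    3    4    5    6    7    8    9   10
a[i]   11    7    9    7   11    1    6    5    3    3    5
L[i]    1    1    2    1    3    1    2    2    2    2    3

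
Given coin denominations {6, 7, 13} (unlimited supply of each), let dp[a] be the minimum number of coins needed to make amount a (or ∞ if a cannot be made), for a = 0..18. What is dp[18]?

3

 a  0  1  2  3  4  5  6  7  8  9 10 11 12 13 14 15 16 17 18
dp  0  -  -  -  -  -  1  1  -  -  -  -  2  1  2  -  -  -  3
(- denotes ∞ / unreachable)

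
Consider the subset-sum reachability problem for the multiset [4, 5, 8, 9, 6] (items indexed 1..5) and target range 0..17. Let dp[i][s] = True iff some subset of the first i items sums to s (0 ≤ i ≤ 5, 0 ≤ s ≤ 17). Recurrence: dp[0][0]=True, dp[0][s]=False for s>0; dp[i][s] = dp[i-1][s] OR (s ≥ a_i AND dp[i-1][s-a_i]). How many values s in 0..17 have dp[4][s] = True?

i\s   0   1   2   3   4   5   6   7   8   9  10  11  12  13  14  15  16  17
  0   T   F   F   F   F   F   F   F   F   F   F   F   F   F   F   F   F   F
  1   T   F   F   F   T   F   F   F   F   F   F   F   F   F   F   F   F   F
  2   T   F   F   F   T   T   F   F   F   T   F   F   F   F   F   F   F   F
  3   T   F   F   F   T   T   F   F   T   T   F   F   T   T   F   F   F   T
  4   T   F   F   F   T   T   F   F   T   T   F   F   T   T   T   F   F   T
  5   T   F   F   F   T   T   T   F   T   T   T   T   T   T   T   T   F   T

9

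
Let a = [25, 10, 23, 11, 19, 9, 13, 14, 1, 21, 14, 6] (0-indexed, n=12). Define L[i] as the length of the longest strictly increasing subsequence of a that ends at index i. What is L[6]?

   i    0    1    2    3    4    5    6    7    8    9   10   11
a[i]   25   10   23   11   19    9   13   14    1   21   14    6
L[i]    1    1    2    2    3    1    3    4    1    5    4    2

3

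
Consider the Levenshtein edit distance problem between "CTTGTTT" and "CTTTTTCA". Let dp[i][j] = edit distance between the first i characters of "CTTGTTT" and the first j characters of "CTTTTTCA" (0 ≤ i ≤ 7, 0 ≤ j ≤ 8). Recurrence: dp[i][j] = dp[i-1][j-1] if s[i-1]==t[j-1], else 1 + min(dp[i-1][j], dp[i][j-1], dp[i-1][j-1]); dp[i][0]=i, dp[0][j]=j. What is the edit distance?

3

   ''  C  T  T  T  T  T  C  A
''  0  1  2  3  4  5  6  7  8
 C  1  0  1  2  3  4  5  6  7
 T  2  1  0  1  2  3  4  5  6
 T  3  2  1  0  1  2  3  4  5
 G  4  3  2  1  1  2  3  4  5
 T  5  4  3  2  1  1  2  3  4
 T  6  5  4  3  2  1  1  2  3
 T  7  6  5  4  3  2  1  2  3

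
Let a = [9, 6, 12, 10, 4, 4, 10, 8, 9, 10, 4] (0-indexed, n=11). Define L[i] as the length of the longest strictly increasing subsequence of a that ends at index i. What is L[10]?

1

   i    0    1    2    3    4    5    6    7    8    9   10
a[i]    9    6   12   10    4    4   10    8    9   10    4
L[i]    1    1    2    2    1    1    2    2    3    4    1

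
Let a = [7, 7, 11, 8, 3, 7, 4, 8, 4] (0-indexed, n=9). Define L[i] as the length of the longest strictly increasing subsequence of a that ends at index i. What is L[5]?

   i    0    1    2    3    4    5    6    7    8
a[i]    7    7   11    8    3    7    4    8    4
L[i]    1    1    2    2    1    2    2    3    2

2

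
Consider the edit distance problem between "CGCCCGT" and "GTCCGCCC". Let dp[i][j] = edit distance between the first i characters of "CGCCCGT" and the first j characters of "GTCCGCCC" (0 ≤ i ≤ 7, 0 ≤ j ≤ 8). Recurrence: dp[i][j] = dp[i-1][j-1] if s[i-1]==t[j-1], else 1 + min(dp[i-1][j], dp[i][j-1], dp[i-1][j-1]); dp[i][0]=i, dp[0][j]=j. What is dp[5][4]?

2

   ''  G  T  C  C  G  C  C  C
''  0  1  2  3  4  5  6  7  8
 C  1  1  2  2  3  4  5  6  7
 G  2  1  2  3  3  3  4  5  6
 C  3  2  2  2  3  4  3  4  5
 C  4  3  3  2  2  3  4  3  4
 C  5  4  4  3  2  3  3  4  3
 G  6  5  5  4  3  2  3  4  4
 T  7  6  5  5  4  3  3  4  5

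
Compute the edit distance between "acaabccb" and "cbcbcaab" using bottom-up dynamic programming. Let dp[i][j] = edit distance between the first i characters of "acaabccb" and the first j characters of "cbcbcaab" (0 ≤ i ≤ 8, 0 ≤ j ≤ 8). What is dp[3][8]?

   ''  c  b  c  b  c  a  a  b
''  0  1  2  3  4  5  6  7  8
 a  1  1  2  3  4  5  5  6  7
 c  2  1  2  2  3  4  5  6  7
 a  3  2  2  3  3  4  4  5  6
 a  4  3  3  3  4  4  4  4  5
 b  5  4  3  4  3  4  5  5  4
 c  6  5  4  3  4  3  4  5  5
 c  7  6  5  4  4  4  4  5  6
 b  8  7  6  5  4  5  5  5  5

6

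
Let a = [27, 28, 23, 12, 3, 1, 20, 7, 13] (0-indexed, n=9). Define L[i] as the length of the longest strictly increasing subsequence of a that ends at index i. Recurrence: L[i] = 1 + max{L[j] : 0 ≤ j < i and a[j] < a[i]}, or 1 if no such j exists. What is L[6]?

2

   i    0    1    2    3    4    5    6    7    8
a[i]   27   28   23   12    3    1   20    7   13
L[i]    1    2    1    1    1    1    2    2    3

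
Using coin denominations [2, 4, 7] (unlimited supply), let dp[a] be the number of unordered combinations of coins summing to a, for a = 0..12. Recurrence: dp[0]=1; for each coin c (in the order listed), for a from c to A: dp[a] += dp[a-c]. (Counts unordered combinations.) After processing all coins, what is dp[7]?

after  coin     0     1     2     3     4     5     6     7     8     9    10    11    12
          2     1     0     1     0     1     0     1     0     1     0     1     0     1
          4     1     0     1     0     2     0     2     0     3     0     3     0     4
          7     1     0     1     0     2     0     2     1     3     1     3     2     4

1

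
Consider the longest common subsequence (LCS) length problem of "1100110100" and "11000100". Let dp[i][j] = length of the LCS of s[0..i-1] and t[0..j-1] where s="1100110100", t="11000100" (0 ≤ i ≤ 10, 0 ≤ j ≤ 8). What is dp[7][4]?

   ''  1  1  0  0  0  1  0  0
''  0  0  0  0  0  0  0  0  0
 1  0  1  1  1  1  1  1  1  1
 1  0  1  2  2  2  2  2  2  2
 0  0  1  2  3  3  3  3  3  3
 0  0  1  2  3  4  4  4  4  4
 1  0  1  2  3  4  4  5  5  5
 1  0  1  2  3  4  4  5  5  5
 0  0  1  2  3  4  5  5  6  6
 1  0  1  2  3  4  5  6  6  6
 0  0  1  2  3  4  5  6  7  7
 0  0  1  2  3  4  5  6  7  8

4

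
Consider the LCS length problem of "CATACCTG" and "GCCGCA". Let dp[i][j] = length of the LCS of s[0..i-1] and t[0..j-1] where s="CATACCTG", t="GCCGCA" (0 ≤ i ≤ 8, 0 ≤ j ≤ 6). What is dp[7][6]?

3

   ''  G  C  C  G  C  A
''  0  0  0  0  0  0  0
 C  0  0  1  1  1  1  1
 A  0  0  1  1  1  1  2
 T  0  0  1  1  1  1  2
 A  0  0  1  1  1  1  2
 C  0  0  1  2  2  2  2
 C  0  0  1  2  2  3  3
 T  0  0  1  2  2  3  3
 G  0  1  1  2  3  3  3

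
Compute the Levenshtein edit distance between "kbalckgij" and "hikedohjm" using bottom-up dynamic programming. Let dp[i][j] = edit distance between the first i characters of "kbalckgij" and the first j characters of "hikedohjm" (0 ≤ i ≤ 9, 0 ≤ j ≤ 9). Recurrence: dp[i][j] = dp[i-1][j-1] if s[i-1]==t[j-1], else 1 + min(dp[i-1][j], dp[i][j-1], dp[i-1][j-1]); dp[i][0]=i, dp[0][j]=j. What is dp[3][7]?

   ''  h  i  k  e  d  o  h  j  m
''  0  1  2  3  4  5  6  7  8  9
 k  1  1  2  2  3  4  5  6  7  8
 b  2  2  2  3  3  4  5  6  7  8
 a  3  3  3  3  4  4  5  6  7  8
 l  4  4  4  4  4  5  5  6  7  8
 c  5  5  5  5  5  5  6  6  7  8
 k  6  6  6  5  6  6  6  7  7  8
 g  7  7  7  6  6  7  7  7  8  8
 i  8  8  7  7  7  7  8  8  8  9
 j  9  9  8  8  8  8  8  9  8  9

6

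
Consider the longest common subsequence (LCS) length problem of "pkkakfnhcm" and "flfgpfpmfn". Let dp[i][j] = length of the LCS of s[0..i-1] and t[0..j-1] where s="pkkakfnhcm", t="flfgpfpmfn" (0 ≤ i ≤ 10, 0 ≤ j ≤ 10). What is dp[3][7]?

   ''  f  l  f  g  p  f  p  m  f  n
''  0  0  0  0  0  0  0  0  0  0  0
 p  0  0  0  0  0  1  1  1  1  1  1
 k  0  0  0  0  0  1  1  1  1  1  1
 k  0  0  0  0  0  1  1  1  1  1  1
 a  0  0  0  0  0  1  1  1  1  1  1
 k  0  0  0  0  0  1  1  1  1  1  1
 f  0  1  1  1  1  1  2  2  2  2  2
 n  0  1  1  1  1  1  2  2  2  2  3
 h  0  1  1  1  1  1  2  2  2  2  3
 c  0  1  1  1  1  1  2  2  2  2  3
 m  0  1  1  1  1  1  2  2  3  3  3

1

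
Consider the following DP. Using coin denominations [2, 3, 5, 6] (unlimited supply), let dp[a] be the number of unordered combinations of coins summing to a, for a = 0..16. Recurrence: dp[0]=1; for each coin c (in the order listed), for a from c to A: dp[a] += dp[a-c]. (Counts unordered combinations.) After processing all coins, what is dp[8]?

4

after  coin     0     1     2     3     4     5     6     7     8     9    10    11    12    13    14    15    16
          2     1     0     1     0     1     0     1     0     1     0     1     0     1     0     1     0     1
          3     1     0     1     1     1     1     2     1     2     2     2     2     3     2     3     3     3
          5     1     0     1     1     1     2     2     2     3     3     4     4     5     5     6     7     7
          6     1     0     1     1     1     2     3     2     4     4     5     6     8     7    10    11    12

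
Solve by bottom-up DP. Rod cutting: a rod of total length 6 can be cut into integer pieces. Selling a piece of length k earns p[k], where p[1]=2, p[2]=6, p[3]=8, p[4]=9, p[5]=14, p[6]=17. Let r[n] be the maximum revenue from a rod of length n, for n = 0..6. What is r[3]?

   n    0    1    2    3    4    5    6
r[n]    0    2    6    8   12   14   18

8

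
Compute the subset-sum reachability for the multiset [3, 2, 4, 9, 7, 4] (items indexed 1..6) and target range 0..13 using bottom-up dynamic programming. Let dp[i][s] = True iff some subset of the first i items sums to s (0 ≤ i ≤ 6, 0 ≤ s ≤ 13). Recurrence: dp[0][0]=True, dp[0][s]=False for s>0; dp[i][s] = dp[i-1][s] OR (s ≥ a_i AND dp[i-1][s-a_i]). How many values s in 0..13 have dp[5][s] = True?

i\s   0   1   2   3   4   5   6   7   8   9  10  11  12  13
  0   T   F   F   F   F   F   F   F   F   F   F   F   F   F
  1   T   F   F   T   F   F   F   F   F   F   F   F   F   F
  2   T   F   T   T   F   T   F   F   F   F   F   F   F   F
  3   T   F   T   T   T   T   T   T   F   T   F   F   F   F
  4   T   F   T   T   T   T   T   T   F   T   F   T   T   T
  5   T   F   T   T   T   T   T   T   F   T   T   T   T   T
  6   T   F   T   T   T   T   T   T   T   T   T   T   T   T

12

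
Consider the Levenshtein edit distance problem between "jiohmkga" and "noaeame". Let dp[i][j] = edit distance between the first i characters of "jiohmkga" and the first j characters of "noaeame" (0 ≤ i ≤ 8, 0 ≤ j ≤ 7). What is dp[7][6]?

6

   ''  n  o  a  e  a  m  e
''  0  1  2  3  4  5  6  7
 j  1  1  2  3  4  5  6  7
 i  2  2  2  3  4  5  6  7
 o  3  3  2  3  4  5  6  7
 h  4  4  3  3  4  5  6  7
 m  5  5  4  4  4  5  5  6
 k  6  6  5  5  5  5  6  6
 g  7  7  6  6  6  6  6  7
 a  8  8  7  6  7  6  7  7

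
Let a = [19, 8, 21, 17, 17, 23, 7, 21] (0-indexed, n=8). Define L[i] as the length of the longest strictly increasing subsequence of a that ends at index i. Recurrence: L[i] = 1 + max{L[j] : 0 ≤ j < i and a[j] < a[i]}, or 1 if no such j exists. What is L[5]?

3

   i    0    1    2    3    4    5    6    7
a[i]   19    8   21   17   17   23    7   21
L[i]    1    1    2    2    2    3    1    3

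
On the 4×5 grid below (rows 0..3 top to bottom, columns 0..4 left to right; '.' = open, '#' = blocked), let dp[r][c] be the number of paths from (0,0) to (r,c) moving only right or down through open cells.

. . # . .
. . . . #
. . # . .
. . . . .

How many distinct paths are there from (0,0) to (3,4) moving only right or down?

r\c   0   1   2   3   4
  0   1   1   0   0   0
  1   1   2   2   2   0
  2   1   3   0   2   2
  3   1   4   4   6   8

8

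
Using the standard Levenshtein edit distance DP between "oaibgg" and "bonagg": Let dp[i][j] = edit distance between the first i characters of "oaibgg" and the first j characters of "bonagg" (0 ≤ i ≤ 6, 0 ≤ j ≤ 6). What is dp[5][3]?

   ''  b  o  n  a  g  g
''  0  1  2  3  4  5  6
 o  1  1  1  2  3  4  5
 a  2  2  2  2  2  3  4
 i  3  3  3  3  3  3  4
 b  4  3  4  4  4  4  4
 g  5  4  4  5  5  4  4
 g  6  5  5  5  6  5  4

5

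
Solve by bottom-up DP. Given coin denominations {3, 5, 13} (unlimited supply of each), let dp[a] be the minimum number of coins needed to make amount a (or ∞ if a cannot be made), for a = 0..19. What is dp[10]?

2

 a  0  1  2  3  4  5  6  7  8  9 10 11 12 13 14 15 16 17 18 19
dp  0  -  -  1  -  1  2  -  2  3  2  3  4  1  4  3  2  5  2  3
(- denotes ∞ / unreachable)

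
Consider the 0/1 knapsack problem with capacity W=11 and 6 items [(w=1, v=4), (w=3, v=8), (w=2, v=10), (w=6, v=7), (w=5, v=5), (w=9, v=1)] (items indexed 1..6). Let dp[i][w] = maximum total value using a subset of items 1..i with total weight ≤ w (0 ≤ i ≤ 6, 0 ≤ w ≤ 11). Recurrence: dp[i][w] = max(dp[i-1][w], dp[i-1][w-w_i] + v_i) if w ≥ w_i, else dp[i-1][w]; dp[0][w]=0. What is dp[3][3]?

14

i\w   0   1   2   3   4   5   6   7   8   9  10  11
  0   0   0   0   0   0   0   0   0   0   0   0   0
  1   0   4   4   4   4   4   4   4   4   4   4   4
  2   0   4   4   8  12  12  12  12  12  12  12  12
  3   0   4  10  14  14  18  22  22  22  22  22  22
  4   0   4  10  14  14  18  22  22  22  22  22  25
  5   0   4  10  14  14  18  22  22  22  22  23  27
  6   0   4  10  14  14  18  22  22  22  22  23  27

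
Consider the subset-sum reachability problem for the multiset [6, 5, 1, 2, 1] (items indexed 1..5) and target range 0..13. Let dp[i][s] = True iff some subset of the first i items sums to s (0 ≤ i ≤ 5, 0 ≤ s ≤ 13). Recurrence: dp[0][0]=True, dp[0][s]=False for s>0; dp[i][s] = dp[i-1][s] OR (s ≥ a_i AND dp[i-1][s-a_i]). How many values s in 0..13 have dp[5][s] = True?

14

i\s   0   1   2   3   4   5   6   7   8   9  10  11  12  13
  0   T   F   F   F   F   F   F   F   F   F   F   F   F   F
  1   T   F   F   F   F   F   T   F   F   F   F   F   F   F
  2   T   F   F   F   F   T   T   F   F   F   F   T   F   F
  3   T   T   F   F   F   T   T   T   F   F   F   T   T   F
  4   T   T   T   T   F   T   T   T   T   T   F   T   T   T
  5   T   T   T   T   T   T   T   T   T   T   T   T   T   T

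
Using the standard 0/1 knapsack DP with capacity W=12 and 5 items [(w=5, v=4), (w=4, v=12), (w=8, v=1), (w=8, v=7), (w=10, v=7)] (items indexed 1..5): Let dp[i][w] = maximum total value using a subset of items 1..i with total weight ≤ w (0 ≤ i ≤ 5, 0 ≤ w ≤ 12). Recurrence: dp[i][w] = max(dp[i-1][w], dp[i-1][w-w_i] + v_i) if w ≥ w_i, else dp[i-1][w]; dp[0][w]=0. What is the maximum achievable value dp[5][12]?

19

i\w   0   1   2   3   4   5   6   7   8   9  10  11  12
  0   0   0   0   0   0   0   0   0   0   0   0   0   0
  1   0   0   0   0   0   4   4   4   4   4   4   4   4
  2   0   0   0   0  12  12  12  12  12  16  16  16  16
  3   0   0   0   0  12  12  12  12  12  16  16  16  16
  4   0   0   0   0  12  12  12  12  12  16  16  16  19
  5   0   0   0   0  12  12  12  12  12  16  16  16  19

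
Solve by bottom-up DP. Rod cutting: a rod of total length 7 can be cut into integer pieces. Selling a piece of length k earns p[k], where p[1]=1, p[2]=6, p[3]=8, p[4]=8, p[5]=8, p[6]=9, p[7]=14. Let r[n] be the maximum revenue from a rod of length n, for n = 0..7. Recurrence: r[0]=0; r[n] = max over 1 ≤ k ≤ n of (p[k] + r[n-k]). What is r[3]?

8

   n    0    1    2    3    4    5    6    7
r[n]    0    1    6    8   12   14   18   20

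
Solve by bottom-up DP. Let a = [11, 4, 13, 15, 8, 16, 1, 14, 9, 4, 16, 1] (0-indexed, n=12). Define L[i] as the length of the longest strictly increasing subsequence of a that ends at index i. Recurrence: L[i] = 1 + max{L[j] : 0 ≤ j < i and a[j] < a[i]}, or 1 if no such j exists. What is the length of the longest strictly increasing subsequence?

   i    0    1    2    3    4    5    6    7    8    9   10   11
a[i]   11    4   13   15    8   16    1   14    9    4   16    1
L[i]    1    1    2    3    2    4    1    3    3    2    4    1

4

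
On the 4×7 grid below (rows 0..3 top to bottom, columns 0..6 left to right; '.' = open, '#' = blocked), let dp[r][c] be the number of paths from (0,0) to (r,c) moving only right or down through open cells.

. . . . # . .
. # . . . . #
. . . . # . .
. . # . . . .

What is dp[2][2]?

2

r\c   0   1   2   3   4   5   6
  0   1   1   1   1   0   0   0
  1   1   0   1   2   2   2   0
  2   1   1   2   4   0   2   2
  3   1   2   0   4   4   6   8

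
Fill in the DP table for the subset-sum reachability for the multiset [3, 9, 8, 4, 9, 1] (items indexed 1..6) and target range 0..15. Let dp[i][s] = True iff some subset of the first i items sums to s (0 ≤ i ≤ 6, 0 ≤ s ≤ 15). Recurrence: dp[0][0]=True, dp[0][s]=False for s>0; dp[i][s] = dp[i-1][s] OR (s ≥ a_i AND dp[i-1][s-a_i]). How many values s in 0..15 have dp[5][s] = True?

10

i\s   0   1   2   3   4   5   6   7   8   9  10  11  12  13  14  15
  0   T   F   F   F   F   F   F   F   F   F   F   F   F   F   F   F
  1   T   F   F   T   F   F   F   F   F   F   F   F   F   F   F   F
  2   T   F   F   T   F   F   F   F   F   T   F   F   T   F   F   F
  3   T   F   F   T   F   F   F   F   T   T   F   T   T   F   F   F
  4   T   F   F   T   T   F   F   T   T   T   F   T   T   T   F   T
  5   T   F   F   T   T   F   F   T   T   T   F   T   T   T   F   T
  6   T   T   F   T   T   T   F   T   T   T   T   T   T   T   T   T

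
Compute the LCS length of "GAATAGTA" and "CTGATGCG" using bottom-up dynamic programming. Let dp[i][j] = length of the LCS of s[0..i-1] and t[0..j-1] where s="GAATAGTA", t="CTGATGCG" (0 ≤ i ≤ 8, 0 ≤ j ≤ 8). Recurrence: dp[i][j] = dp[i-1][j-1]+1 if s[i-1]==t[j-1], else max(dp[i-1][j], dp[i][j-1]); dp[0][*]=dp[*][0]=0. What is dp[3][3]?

   ''  C  T  G  A  T  G  C  G
''  0  0  0  0  0  0  0  0  0
 G  0  0  0  1  1  1  1  1  1
 A  0  0  0  1  2  2  2  2  2
 A  0  0  0  1  2  2  2  2  2
 T  0  0  1  1  2  3  3  3  3
 A  0  0  1  1  2  3  3  3  3
 G  0  0  1  2  2  3  4  4  4
 T  0  0  1  2  2  3  4  4  4
 A  0  0  1  2  3  3  4  4  4

1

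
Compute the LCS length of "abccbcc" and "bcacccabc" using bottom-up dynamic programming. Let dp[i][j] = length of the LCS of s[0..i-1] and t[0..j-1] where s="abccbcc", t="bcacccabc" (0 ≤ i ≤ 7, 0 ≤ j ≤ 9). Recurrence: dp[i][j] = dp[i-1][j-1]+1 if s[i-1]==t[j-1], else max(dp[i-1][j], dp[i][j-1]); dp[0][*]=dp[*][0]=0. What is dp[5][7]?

   ''  b  c  a  c  c  c  a  b  c
''  0  0  0  0  0  0  0  0  0  0
 a  0  0  0  1  1  1  1  1  1  1
 b  0  1  1  1  1  1  1  1  2  2
 c  0  1  2  2  2  2  2  2  2  3
 c  0  1  2  2  3  3  3  3  3  3
 b  0  1  2  2  3  3  3  3  4  4
 c  0  1  2  2  3  4  4  4  4  5
 c  0  1  2  2  3  4  5  5  5  5

3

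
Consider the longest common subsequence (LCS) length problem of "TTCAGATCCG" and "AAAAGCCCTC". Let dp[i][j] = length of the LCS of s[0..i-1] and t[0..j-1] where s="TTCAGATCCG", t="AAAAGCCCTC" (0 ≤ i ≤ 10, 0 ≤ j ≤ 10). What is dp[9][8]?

   ''  A  A  A  A  G  C  C  C  T  C
''  0  0  0  0  0  0  0  0  0  0  0
 T  0  0  0  0  0  0  0  0  0  1  1
 T  0  0  0  0  0  0  0  0  0  1  1
 C  0  0  0  0  0  0  1  1  1  1  2
 A  0  1  1  1  1  1  1  1  1  1  2
 G  0  1  1  1  1  2  2  2  2  2  2
 A  0  1  2  2  2  2  2  2  2  2  2
 T  0  1  2  2  2  2  2  2  2  3  3
 C  0  1  2  2  2  2  3  3  3  3  4
 C  0  1  2  2  2  2  3  4  4  4  4
 G  0  1  2  2  2  3  3  4  4  4  4

4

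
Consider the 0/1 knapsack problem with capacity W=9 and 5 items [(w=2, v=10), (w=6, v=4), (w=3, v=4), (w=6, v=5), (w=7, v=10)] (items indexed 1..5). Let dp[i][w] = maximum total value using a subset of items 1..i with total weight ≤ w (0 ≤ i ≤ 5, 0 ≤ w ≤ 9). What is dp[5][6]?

i\w   0   1   2   3   4   5   6   7   8   9
  0   0   0   0   0   0   0   0   0   0   0
  1   0   0  10  10  10  10  10  10  10  10
  2   0   0  10  10  10  10  10  10  14  14
  3   0   0  10  10  10  14  14  14  14  14
  4   0   0  10  10  10  14  14  14  15  15
  5   0   0  10  10  10  14  14  14  15  20

14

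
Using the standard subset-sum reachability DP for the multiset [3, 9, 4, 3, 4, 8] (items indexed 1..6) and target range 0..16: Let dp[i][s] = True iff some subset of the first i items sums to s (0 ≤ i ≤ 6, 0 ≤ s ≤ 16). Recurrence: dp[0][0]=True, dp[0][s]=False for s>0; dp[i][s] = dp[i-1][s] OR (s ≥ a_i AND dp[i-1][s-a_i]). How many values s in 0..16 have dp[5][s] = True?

i\s   0   1   2   3   4   5   6   7   8   9  10  11  12  13  14  15  16
  0   T   F   F   F   F   F   F   F   F   F   F   F   F   F   F   F   F
  1   T   F   F   T   F   F   F   F   F   F   F   F   F   F   F   F   F
  2   T   F   F   T   F   F   F   F   F   T   F   F   T   F   F   F   F
  3   T   F   F   T   T   F   F   T   F   T   F   F   T   T   F   F   T
  4   T   F   F   T   T   F   T   T   F   T   T   F   T   T   F   T   T
  5   T   F   F   T   T   F   T   T   T   T   T   T   T   T   T   T   T
  6   T   F   F   T   T   F   T   T   T   T   T   T   T   T   T   T   T

14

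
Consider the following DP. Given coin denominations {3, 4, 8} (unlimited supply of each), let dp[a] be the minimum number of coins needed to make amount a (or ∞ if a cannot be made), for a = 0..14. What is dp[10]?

 a  0  1  2  3  4  5  6  7  8  9 10 11 12 13 14
dp  0  -  -  1  1  -  2  2  1  3  3  2  2  4  3
(- denotes ∞ / unreachable)

3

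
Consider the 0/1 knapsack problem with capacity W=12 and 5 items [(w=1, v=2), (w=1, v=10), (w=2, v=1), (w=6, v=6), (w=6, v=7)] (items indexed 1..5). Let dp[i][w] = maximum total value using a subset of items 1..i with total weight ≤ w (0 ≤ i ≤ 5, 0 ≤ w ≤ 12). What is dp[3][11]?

13

i\w   0   1   2   3   4   5   6   7   8   9  10  11  12
  0   0   0   0   0   0   0   0   0   0   0   0   0   0
  1   0   2   2   2   2   2   2   2   2   2   2   2   2
  2   0  10  12  12  12  12  12  12  12  12  12  12  12
  3   0  10  12  12  13  13  13  13  13  13  13  13  13
  4   0  10  12  12  13  13  13  16  18  18  19  19  19
  5   0  10  12  12  13  13  13  17  19  19  20  20  20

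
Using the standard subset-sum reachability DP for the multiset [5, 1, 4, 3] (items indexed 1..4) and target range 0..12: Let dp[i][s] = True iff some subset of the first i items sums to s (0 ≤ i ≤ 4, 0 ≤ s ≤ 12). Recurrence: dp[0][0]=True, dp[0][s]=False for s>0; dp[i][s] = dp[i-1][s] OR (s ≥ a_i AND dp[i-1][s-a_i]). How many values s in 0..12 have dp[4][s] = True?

11

i\s   0   1   2   3   4   5   6   7   8   9  10  11  12
  0   T   F   F   F   F   F   F   F   F   F   F   F   F
  1   T   F   F   F   F   T   F   F   F   F   F   F   F
  2   T   T   F   F   F   T   T   F   F   F   F   F   F
  3   T   T   F   F   T   T   T   F   F   T   T   F   F
  4   T   T   F   T   T   T   T   T   T   T   T   F   T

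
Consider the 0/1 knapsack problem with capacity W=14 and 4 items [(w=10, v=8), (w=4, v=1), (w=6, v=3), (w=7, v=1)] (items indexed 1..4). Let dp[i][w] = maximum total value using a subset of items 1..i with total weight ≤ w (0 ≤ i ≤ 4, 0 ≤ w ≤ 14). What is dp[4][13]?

i\w   0   1   2   3   4   5   6   7   8   9  10  11  12  13  14
  0   0   0   0   0   0   0   0   0   0   0   0   0   0   0   0
  1   0   0   0   0   0   0   0   0   0   0   8   8   8   8   8
  2   0   0   0   0   1   1   1   1   1   1   8   8   8   8   9
  3   0   0   0   0   1   1   3   3   3   3   8   8   8   8   9
  4   0   0   0   0   1   1   3   3   3   3   8   8   8   8   9

8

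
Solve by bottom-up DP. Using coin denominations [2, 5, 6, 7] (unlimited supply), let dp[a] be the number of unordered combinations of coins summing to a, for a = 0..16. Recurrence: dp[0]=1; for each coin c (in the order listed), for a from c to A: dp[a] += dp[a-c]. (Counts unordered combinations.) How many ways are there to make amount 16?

after  coin     0     1     2     3     4     5     6     7     8     9    10    11    12    13    14    15    16
          2     1     0     1     0     1     0     1     0     1     0     1     0     1     0     1     0     1
          5     1     0     1     0     1     1     1     1     1     1     2     1     2     1     2     2     2
          6     1     0     1     0     1     1     2     1     2     1     3     2     4     2     4     3     5
          7     1     0     1     0     1     1     2     2     2     2     3     3     5     4     6     5     7

7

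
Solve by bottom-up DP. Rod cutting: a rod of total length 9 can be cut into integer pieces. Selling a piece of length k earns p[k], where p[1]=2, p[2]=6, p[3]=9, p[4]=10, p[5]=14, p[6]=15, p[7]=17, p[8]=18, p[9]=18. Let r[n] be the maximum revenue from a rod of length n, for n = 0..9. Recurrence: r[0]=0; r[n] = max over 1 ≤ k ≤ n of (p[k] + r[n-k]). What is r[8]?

24

   n    0    1    2    3    4    5    6    7    8    9
r[n]    0    2    6    9   12   15   18   21   24   27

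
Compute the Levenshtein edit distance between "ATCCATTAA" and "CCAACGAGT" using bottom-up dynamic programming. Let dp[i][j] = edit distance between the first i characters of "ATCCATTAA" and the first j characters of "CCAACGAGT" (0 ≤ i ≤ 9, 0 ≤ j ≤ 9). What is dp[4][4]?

   ''  C  C  A  A  C  G  A  G  T
''  0  1  2  3  4  5  6  7  8  9
 A  1  1  2  2  3  4  5  6  7  8
 T  2  2  2  3  3  4  5  6  7  7
 C  3  2  2  3  4  3  4  5  6  7
 C  4  3  2  3  4  4  4  5  6  7
 A  5  4  3  2  3  4  5  4  5  6
 T  6  5  4  3  3  4  5  5  5  5
 T  7  6  5  4  4  4  5  6  6  5
 A  8  7  6  5  4  5  5  5  6  6
 A  9  8  7  6  5  5  6  5  6  7

4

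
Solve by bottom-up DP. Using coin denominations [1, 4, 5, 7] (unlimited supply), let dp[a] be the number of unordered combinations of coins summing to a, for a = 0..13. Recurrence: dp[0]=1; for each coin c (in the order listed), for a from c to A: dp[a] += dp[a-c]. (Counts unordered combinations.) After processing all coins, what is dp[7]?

after  coin     0     1     2     3     4     5     6     7     8     9    10    11    12    13
          1     1     1     1     1     1     1     1     1     1     1     1     1     1     1
          4     1     1     1     1     2     2     2     2     3     3     3     3     4     4
          5     1     1     1     1     2     3     3     3     4     5     6     6     7     8
          7     1     1     1     1     2     3     3     4     5     6     7     8    10    11

4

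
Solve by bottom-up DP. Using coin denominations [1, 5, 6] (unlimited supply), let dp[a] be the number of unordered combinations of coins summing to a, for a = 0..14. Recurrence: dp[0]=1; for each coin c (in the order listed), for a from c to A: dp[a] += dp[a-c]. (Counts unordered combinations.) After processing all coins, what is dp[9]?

3

after  coin     0     1     2     3     4     5     6     7     8     9    10    11    12    13    14
          1     1     1     1     1     1     1     1     1     1     1     1     1     1     1     1
          5     1     1     1     1     1     2     2     2     2     2     3     3     3     3     3
          6     1     1     1     1     1     2     3     3     3     3     4     5     6     6     6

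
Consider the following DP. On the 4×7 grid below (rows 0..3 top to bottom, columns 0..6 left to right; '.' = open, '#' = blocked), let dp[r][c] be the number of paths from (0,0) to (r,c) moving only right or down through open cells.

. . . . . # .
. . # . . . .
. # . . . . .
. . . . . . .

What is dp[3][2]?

r\c   0   1   2   3   4   5   6
  0   1   1   1   1   1   0   0
  1   1   2   0   1   2   2   2
  2   1   0   0   1   3   5   7
  3   1   1   1   2   5  10  17

1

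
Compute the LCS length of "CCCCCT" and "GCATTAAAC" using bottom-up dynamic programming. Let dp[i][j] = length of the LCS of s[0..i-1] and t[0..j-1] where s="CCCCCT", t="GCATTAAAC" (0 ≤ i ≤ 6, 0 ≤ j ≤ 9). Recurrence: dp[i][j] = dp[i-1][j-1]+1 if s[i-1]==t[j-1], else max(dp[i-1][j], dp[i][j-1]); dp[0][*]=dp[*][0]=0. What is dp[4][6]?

   ''  G  C  A  T  T  A  A  A  C
''  0  0  0  0  0  0  0  0  0  0
 C  0  0  1  1  1  1  1  1  1  1
 C  0  0  1  1  1  1  1  1  1  2
 C  0  0  1  1  1  1  1  1  1  2
 C  0  0  1  1  1  1  1  1  1  2
 C  0  0  1  1  1  1  1  1  1  2
 T  0  0  1  1  2  2  2  2  2  2

1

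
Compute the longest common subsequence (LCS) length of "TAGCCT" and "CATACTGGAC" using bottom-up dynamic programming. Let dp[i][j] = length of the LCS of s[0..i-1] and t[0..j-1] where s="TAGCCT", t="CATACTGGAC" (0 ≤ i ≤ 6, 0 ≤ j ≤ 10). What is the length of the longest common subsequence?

4

   ''  C  A  T  A  C  T  G  G  A  C
''  0  0  0  0  0  0  0  0  0  0  0
 T  0  0  0  1  1  1  1  1  1  1  1
 A  0  0  1  1  2  2  2  2  2  2  2
 G  0  0  1  1  2  2  2  3  3  3  3
 C  0  1  1  1  2  3  3  3  3  3  4
 C  0  1  1  1  2  3  3  3  3  3  4
 T  0  1  1  2  2  3  4  4  4  4  4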